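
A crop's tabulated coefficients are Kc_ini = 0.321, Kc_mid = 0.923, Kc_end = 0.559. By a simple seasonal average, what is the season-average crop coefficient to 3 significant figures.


Approach: apply a simple seasonal average, Kc_avg = (Kc_ini + Kc_mid + Kc_end)/3.
Kc_avg = (0.321 + 0.923 + 0.559)/3 = 0.601
Therefore the season-average crop coefficient = 0.601.


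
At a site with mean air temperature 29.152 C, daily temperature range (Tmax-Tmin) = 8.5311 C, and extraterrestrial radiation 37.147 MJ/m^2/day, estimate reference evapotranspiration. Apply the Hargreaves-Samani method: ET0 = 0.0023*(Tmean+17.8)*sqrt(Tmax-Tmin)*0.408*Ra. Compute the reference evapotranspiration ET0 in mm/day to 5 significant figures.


ET0 = 0.0023*(29.152+17.8)*sqrt(8.5311)*0.408*37.147 = 4.7804 mm/day
Therefore the reference evapotranspiration ET0 = 4.7804 mm/day.


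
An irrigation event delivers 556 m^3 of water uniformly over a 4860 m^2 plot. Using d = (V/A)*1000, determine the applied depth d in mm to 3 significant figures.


d = (556 / 4860) * 1000 = 114 mm
Therefore the applied depth d = 114 mm.


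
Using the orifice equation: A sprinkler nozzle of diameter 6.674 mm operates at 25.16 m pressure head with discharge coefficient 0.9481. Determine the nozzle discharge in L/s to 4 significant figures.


Approach: apply the orifice equation, Q = Cd*A*sqrt(2*g*h), A = pi*(d/2)^2.
A = pi*(6.674e-3/2)^2 = 3.49834e-05 m^2
Q = 0.9481 * 3.49834e-05 * sqrt(2*9.81*25.16) * 1000 = 0.7369 L/s
Therefore the nozzle discharge = 0.7369 L/s.


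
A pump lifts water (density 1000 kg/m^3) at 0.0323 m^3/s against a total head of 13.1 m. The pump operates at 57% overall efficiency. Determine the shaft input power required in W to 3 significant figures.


Approach: apply hydraulic power then efficiency conversion, P = rho*g*Q*H; P_in = P/eta.
Step 1 — hydraulic power (P = rho*g*Q*H):
  P = 1000 * 9.81 * 0.0323 * 13.1 = 4150.9 W
Step 2 — input power: P_in = P/eta = 4150.9 / 0.57 = 7280 W
Therefore the shaft input power required = 7280 W.


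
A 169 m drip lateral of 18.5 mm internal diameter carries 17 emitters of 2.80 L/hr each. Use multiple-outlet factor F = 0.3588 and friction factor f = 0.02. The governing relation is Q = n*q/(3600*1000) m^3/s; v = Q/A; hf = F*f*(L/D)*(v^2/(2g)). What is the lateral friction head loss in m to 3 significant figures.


Q = 17*2.80/(3600*1000) = 1.3222e-05 m^3/s
A = pi*(18.5e-3/2)^2 = 2.6880e-04 m^2, so v = Q/A = 0.049189 m/s
hf = 0.3588*0.02*(169/0.0185)*(0.049189^2/(2*9.81)) = 0.00808 m
Therefore the lateral friction head loss = 0.00808 m.


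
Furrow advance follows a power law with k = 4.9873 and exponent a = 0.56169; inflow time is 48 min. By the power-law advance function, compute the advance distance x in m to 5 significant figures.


Approach: apply the power-law advance function, x = k*t^a.
x = 4.9873 * 48^0.56169 = 43.873 m
Therefore the advance distance x = 43.873 m.


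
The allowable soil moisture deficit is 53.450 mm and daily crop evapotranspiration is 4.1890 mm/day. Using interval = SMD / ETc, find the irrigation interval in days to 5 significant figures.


interval = 53.450 / 4.1890 = 12.760 days
Therefore the irrigation interval = 12.760 days.


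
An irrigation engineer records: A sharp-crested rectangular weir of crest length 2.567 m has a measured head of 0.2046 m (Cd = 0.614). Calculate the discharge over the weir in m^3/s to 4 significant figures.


Approach: apply the rectangular weir equation, Q = (2/3)*Cd*L*sqrt(2g)*H^1.5.
Q = (2/3)*0.614*2.567*sqrt(2*9.81)*0.2046^1.5 = 0.4307 m^3/s
Therefore the discharge over the weir = 0.4307 m^3/s.


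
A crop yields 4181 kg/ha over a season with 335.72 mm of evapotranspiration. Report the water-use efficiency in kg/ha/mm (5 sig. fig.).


Approach: apply the water-use efficiency ratio, WUE = yield/ET.
WUE = 4181 / 335.72 = 12.454 kg/ha/mm
Therefore the water-use efficiency = 12.454 kg/ha/mm.


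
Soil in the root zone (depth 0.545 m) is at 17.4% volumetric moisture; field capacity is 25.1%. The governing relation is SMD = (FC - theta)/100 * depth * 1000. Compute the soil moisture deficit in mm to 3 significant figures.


SMD = (25.1 - 17.4)/100 * 0.545 * 1000 = 42.0 mm
Therefore the soil moisture deficit = 42.0 mm.


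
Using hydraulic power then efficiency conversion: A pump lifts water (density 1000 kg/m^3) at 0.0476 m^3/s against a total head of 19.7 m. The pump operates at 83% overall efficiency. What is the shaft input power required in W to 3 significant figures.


Approach: apply hydraulic power then efficiency conversion, P = rho*g*Q*H; P_in = P/eta.
Step 1 — hydraulic power (P = rho*g*Q*H):
  P = 1000 * 9.81 * 0.0476 * 19.7 = 9199.0 W
Step 2 — input power: P_in = P/eta = 9199.0 / 0.83 = 11100 W
Therefore the shaft input power required = 11100 W.


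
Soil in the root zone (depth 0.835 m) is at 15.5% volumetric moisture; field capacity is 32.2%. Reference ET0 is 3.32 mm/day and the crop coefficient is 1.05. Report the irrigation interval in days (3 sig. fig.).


Approach: apply soil-water budget scheduling, SMD = (FC-theta)/100*depth*1000; ETc = ET0*Kc; interval = SMD/ETc.
Step 1 — soil moisture deficit:
  SMD = (32.2 - 15.5)/100 * 0.835 * 1000 = 139.45 mm
Step 2 — daily crop ET (ETc = ET0*Kc):
  ETc = 3.32 * 1.05 = 3.4860 mm/day
Step 3 — irrigation interval (SMD/ETc):
  interval = 139.45 / 3.4860 = 40.0 days
Therefore the irrigation interval = 40.0 days.


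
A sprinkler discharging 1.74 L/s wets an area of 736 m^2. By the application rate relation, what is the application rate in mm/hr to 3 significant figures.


Approach: apply the application rate relation, rate = (Q/A)*3600.
rate = (1.74 / 736) * 3600 = 8.51 mm/hr
Therefore the application rate = 8.51 mm/hr.


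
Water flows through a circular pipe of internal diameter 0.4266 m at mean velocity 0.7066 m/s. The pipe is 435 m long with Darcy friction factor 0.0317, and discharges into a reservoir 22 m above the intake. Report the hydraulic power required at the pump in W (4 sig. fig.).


Approach: apply continuity + Darcy-Weisbach + hydraulic power, Q = A*v; hf = f*(L/D)*(v^2/(2g)); H = static + hf; P = rho*g*Q*H.
Step 1 — flow rate (continuity, Q = A*v):
  A = pi*(0.4266/2)^2 = 0.142933 m^2
  Q = 0.142933 * 0.7066 = 0.100996 m^3/s
Step 2 — friction head loss (Darcy-Weisbach):
  hf = 0.0317 * (435/0.4266) * (0.7066^2 / (2*9.81))
  hf = 0.822576 m
Step 3 — total head: H = 22 + 0.822576 = 22.8226 m
Step 4 — hydraulic power (P = rho*g*Q*H):
  P = 1000 * 9.81 * 0.100996 * 22.8226 = 22610 W
Therefore the hydraulic power required at the pump = 22610 W.


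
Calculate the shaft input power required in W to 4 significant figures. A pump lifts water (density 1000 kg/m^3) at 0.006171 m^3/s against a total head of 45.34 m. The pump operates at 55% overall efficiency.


Approach: apply hydraulic power then efficiency conversion, P = rho*g*Q*H; P_in = P/eta.
Step 1 — hydraulic power (P = rho*g*Q*H):
  P = 1000 * 9.81 * 0.006171 * 45.34 = 2744.77 W
Step 2 — input power: P_in = P/eta = 2744.77 / 0.55 = 4990 W
Therefore the shaft input power required = 4990 W.


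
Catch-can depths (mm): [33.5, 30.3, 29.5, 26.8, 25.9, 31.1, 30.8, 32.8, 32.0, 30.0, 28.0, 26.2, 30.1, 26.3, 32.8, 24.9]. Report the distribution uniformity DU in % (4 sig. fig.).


Approach: apply the low-quarter distribution uniformity, DU = (mean of lowest quarter of readings / overall mean)*100.
sorted lowest 4 of 16: [24.9, 25.9, 26.2, 26.3] -> mean = 25.8250 mm
overall mean = 29.4375 mm
DU = (25.8250/29.4375)*100 = 87.73 %
Therefore the distribution uniformity DU = 87.73 %.


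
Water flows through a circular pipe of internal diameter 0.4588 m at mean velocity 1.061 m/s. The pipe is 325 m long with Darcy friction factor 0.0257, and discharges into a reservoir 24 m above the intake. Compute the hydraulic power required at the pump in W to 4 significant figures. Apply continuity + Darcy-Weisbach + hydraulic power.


Approach: apply continuity + Darcy-Weisbach + hydraulic power, Q = A*v; hf = f*(L/D)*(v^2/(2g)); H = static + hf; P = rho*g*Q*H.
Step 1 — flow rate (continuity, Q = A*v):
  A = pi*(0.4588/2)^2 = 0.165324 m^2
  Q = 0.165324 * 1.061 = 0.175409 m^3/s
Step 2 — friction head loss (Darcy-Weisbach):
  hf = 0.0257 * (325/0.4588) * (1.061^2 / (2*9.81))
  hf = 1.04454 m
Step 3 — total head: H = 24 + 1.04454 = 25.0445 m
Step 4 — hydraulic power (P = rho*g*Q*H):
  P = 1000 * 9.81 * 0.175409 * 25.0445 = 43100 W
Therefore the hydraulic power required at the pump = 43100 W.


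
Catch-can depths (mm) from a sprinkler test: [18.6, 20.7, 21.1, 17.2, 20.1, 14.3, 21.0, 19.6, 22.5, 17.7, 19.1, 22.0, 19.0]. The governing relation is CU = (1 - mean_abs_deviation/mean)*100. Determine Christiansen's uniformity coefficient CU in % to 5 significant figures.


mean = 19.45385 mm
mean |d_i - mean| = 1.665089 mm
CU = (1 - 1.665089/19.45385)*100 = 91.441 %
Therefore Christiansen's uniformity coefficient CU = 91.441 %.


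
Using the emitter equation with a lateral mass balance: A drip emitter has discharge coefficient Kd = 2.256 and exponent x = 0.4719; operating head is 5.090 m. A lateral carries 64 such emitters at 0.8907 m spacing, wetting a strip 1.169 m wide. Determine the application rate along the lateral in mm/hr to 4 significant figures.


Approach: apply the emitter equation with a lateral mass balance, q = Kd*h^x; Q = n*q; rate = Q/(n*spacing*width).
Step 1 — single emitter flow (q = Kd*h^x):
  q = 2.256 * 5.090^0.4719 = 4.86227 L/hr
Step 2 — total lateral flow: Q = 64 * 4.86227 = 311.185 L/hr
Step 3 — wetted area: A = 64 * 0.8907 * 1.169 = 66.6386 m^2
Step 4 — application rate: Q/A = 311.185/66.6386 = 4.670 mm/hr
Therefore the application rate along the lateral = 4.670 mm/hr.


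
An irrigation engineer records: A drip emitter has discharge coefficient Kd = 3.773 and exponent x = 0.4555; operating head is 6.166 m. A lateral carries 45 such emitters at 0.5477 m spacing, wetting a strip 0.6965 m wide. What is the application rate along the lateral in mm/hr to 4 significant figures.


Approach: apply the emitter equation with a lateral mass balance, q = Kd*h^x; Q = n*q; rate = Q/(n*spacing*width).
Step 1 — single emitter flow (q = Kd*h^x):
  q = 3.773 * 6.166^0.4555 = 8.64039 L/hr
Step 2 — total lateral flow: Q = 45 * 8.64039 = 388.818 L/hr
Step 3 — wetted area: A = 45 * 0.5477 * 0.6965 = 17.1663 m^2
Step 4 — application rate: Q/A = 388.818/17.1663 = 22.65 mm/hr
Therefore the application rate along the lateral = 22.65 mm/hr.


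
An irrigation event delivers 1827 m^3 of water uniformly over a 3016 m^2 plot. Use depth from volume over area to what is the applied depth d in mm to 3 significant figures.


Approach: apply depth from volume over area, d = (V/A)*1000.
d = (1827 / 3016) * 1000 = 606 mm
Therefore the applied depth d = 606 mm.


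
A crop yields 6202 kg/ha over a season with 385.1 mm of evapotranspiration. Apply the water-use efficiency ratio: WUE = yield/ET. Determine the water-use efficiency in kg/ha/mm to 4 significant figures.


WUE = 6202 / 385.1 = 16.10 kg/ha/mm
Therefore the water-use efficiency = 16.10 kg/ha/mm.


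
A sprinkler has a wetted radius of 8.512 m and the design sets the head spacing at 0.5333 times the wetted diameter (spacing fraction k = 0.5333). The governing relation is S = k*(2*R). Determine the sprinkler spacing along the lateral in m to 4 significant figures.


S = 0.5333 * (2 * 8.512) = 9.079 m
Therefore the sprinkler spacing along the lateral = 9.079 m.


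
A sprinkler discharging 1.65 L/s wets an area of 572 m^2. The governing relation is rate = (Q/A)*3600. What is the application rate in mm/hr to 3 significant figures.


rate = (1.65 / 572) * 3600 = 10.4 mm/hr
Therefore the application rate = 10.4 mm/hr.


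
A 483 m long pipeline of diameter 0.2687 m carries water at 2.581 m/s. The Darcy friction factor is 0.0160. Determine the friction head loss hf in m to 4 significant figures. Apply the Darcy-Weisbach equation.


Approach: apply the Darcy-Weisbach equation, hf = f*(L/D)*(v^2/(2g)).
hf = 0.0160 * (483/0.2687) * (2.581^2 / (2*9.81))
hf = 9.765 m
Therefore the friction head loss hf = 9.765 m.


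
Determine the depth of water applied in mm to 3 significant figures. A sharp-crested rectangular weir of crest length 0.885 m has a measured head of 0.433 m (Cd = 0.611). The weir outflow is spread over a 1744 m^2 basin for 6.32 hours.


Approach: apply the rectangular weir equation with a volume-to-depth conversion, Q = (2/3)*Cd*L*sqrt(2g)*H^1.5; d = Q*t/A * 1000.
Step 1 — weir discharge:
  Q = (2/3)*0.611*0.885*sqrt(2*9.81)*0.433^1.5 = 0.45496 m^3/s
Step 2 — volume: V = 0.45496 * 6.32*3600 = 10351 m^3
Step 3 — depth: d = V/A * 1000 = 10351/1744 * 1000 = 5940 mm
Therefore the depth of water applied = 5940 mm.


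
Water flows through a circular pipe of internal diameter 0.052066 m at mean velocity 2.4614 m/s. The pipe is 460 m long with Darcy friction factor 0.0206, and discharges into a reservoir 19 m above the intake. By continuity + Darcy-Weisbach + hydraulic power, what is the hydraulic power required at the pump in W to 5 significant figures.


Approach: apply continuity + Darcy-Weisbach + hydraulic power, Q = A*v; hf = f*(L/D)*(v^2/(2g)); H = static + hf; P = rho*g*Q*H.
Step 1 — flow rate (continuity, Q = A*v):
  A = pi*(0.052066/2)^2 = 0.002129111 m^2
  Q = 0.002129111 * 2.4614 = 0.005240594 m^3/s
Step 2 — friction head loss (Darcy-Weisbach):
  hf = 0.0206 * (460/0.052066) * (2.4614^2 / (2*9.81))
  hf = 56.19999 m
Step 3 — total head: H = 19 + 56.19999 = 75.19999 m
Step 4 — hydraulic power (P = rho*g*Q*H):
  P = 1000 * 9.81 * 0.005240594 * 75.19999 = 3866.0 W
Therefore the hydraulic power required at the pump = 3866.0 W.


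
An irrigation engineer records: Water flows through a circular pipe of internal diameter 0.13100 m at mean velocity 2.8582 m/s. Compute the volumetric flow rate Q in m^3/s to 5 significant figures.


Approach: apply the continuity equation for pipe flow, Q = A * v with A = pi*(D/2)^2.
A = pi*(0.13100/2)^2 = 0.01347822 m^2
Q = 0.01347822 * 2.8582 = 0.038523 m^3/s
Therefore the volumetric flow rate Q = 0.038523 m^3/s.


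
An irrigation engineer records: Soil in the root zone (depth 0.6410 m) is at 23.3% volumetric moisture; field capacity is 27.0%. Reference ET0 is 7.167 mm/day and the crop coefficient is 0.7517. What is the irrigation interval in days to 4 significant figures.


Approach: apply soil-water budget scheduling, SMD = (FC-theta)/100*depth*1000; ETc = ET0*Kc; interval = SMD/ETc.
Step 1 — soil moisture deficit:
  SMD = (27.0 - 23.3)/100 * 0.6410 * 1000 = 23.7170 mm
Step 2 — daily crop ET (ETc = ET0*Kc):
  ETc = 7.167 * 0.7517 = 5.38743 mm/day
Step 3 — irrigation interval (SMD/ETc):
  interval = 23.7170 / 5.38743 = 4.402 days
Therefore the irrigation interval = 4.402 days.


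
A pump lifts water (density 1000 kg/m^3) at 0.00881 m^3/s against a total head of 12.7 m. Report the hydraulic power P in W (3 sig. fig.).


Approach: apply the hydraulic power relation, P = rho*g*Q*H.
P = 1000 * 9.81 * 0.00881 * 12.7 = 1100 W
Therefore the hydraulic power P = 1100 W.


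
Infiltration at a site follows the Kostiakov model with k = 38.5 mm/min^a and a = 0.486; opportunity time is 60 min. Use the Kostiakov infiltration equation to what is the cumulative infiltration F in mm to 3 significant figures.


Approach: apply the Kostiakov infiltration equation, F = k*t^a.
F = 38.5 * 60^0.486 = 282 mm
Therefore the cumulative infiltration F = 282 mm.


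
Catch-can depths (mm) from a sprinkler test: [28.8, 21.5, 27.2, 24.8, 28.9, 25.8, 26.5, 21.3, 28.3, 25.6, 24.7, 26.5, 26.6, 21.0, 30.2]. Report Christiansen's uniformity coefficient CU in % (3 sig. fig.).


Approach: apply Christiansen's uniformity coefficient, CU = (1 - mean_abs_deviation/mean)*100.
mean = 25.847 mm
mean |d_i - mean| = 2.1636 mm
CU = (1 - 2.1636/25.847)*100 = 91.6 %
Therefore Christiansen's uniformity coefficient CU = 91.6 %.


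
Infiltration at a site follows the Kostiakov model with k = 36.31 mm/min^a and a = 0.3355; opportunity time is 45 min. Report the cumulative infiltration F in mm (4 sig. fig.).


Approach: apply the Kostiakov infiltration equation, F = k*t^a.
F = 36.31 * 45^0.3355 = 130.2 mm
Therefore the cumulative infiltration F = 130.2 mm.


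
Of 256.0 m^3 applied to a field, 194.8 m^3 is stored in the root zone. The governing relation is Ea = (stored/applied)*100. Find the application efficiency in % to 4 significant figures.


Ea = (194.8/256.0)*100 = 76.09 %
Therefore the application efficiency = 76.09 %.


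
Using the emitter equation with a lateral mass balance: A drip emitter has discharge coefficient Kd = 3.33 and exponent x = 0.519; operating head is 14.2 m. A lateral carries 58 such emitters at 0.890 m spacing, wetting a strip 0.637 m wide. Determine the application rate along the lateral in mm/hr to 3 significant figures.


Approach: apply the emitter equation with a lateral mass balance, q = Kd*h^x; Q = n*q; rate = Q/(n*spacing*width).
Step 1 — single emitter flow (q = Kd*h^x):
  q = 3.33 * 14.2^0.519 = 13.197 L/hr
Step 2 — total lateral flow: Q = 58 * 13.197 = 765.44 L/hr
Step 3 — wetted area: A = 58 * 0.890 * 0.637 = 32.882 m^2
Step 4 — application rate: Q/A = 765.44/32.882 = 23.3 mm/hr
Therefore the application rate along the lateral = 23.3 mm/hr.


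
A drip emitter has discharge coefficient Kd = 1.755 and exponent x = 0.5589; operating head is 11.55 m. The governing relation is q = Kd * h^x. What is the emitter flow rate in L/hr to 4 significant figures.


q = 1.755 * 11.55^0.5589 = 6.889 L/hr
Therefore the emitter flow rate = 6.889 L/hr.


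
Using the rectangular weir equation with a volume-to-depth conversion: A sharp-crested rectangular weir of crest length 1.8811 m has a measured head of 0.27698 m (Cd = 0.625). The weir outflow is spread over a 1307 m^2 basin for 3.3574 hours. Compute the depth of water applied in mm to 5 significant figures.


Approach: apply the rectangular weir equation with a volume-to-depth conversion, Q = (2/3)*Cd*L*sqrt(2g)*H^1.5; d = Q*t/A * 1000.
Step 1 — weir discharge:
  Q = (2/3)*0.625*1.8811*sqrt(2*9.81)*0.27698^1.5 = 0.5060842 m^3/s
Step 2 — volume: V = 0.5060842 * 3.3574*3600 = 6116.857 m^3
Step 3 — depth: d = V/A * 1000 = 6116.857/1307 * 1000 = 4680.1 mm
Therefore the depth of water applied = 4680.1 mm.


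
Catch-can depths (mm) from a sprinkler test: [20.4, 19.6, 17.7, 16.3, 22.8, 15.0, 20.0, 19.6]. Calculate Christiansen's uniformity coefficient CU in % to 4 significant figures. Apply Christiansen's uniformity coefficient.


Approach: apply Christiansen's uniformity coefficient, CU = (1 - mean_abs_deviation/mean)*100.
mean = 18.9250 mm
mean |d_i - mean| = 1.94375 mm
CU = (1 - 1.94375/18.9250)*100 = 89.73 %
Therefore Christiansen's uniformity coefficient CU = 89.73 %.


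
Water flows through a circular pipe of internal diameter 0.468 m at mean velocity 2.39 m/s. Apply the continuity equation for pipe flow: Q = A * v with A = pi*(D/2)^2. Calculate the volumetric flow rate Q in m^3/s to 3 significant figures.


A = pi*(0.468/2)^2 = 0.17202 m^2
Q = 0.17202 * 2.39 = 0.411 m^3/s
Therefore the volumetric flow rate Q = 0.411 m^3/s.


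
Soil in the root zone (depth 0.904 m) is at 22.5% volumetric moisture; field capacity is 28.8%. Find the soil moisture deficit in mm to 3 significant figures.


Approach: apply the soil moisture deficit relation, SMD = (FC - theta)/100 * depth * 1000.
SMD = (28.8 - 22.5)/100 * 0.904 * 1000 = 57.0 mm
Therefore the soil moisture deficit = 57.0 mm.


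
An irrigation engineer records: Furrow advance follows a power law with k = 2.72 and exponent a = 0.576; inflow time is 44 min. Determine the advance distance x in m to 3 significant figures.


Approach: apply the power-law advance function, x = k*t^a.
x = 2.72 * 44^0.576 = 24.1 m
Therefore the advance distance x = 24.1 m.


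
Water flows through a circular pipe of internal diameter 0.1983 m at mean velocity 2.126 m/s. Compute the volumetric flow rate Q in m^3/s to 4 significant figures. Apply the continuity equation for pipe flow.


Approach: apply the continuity equation for pipe flow, Q = A * v with A = pi*(D/2)^2.
A = pi*(0.1983/2)^2 = 0.0308841 m^2
Q = 0.0308841 * 2.126 = 0.06566 m^3/s
Therefore the volumetric flow rate Q = 0.06566 m^3/s.


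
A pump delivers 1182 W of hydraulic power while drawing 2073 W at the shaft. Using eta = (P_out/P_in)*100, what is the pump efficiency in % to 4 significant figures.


eta = (1182 / 2073) * 100 = 57.02 %
Therefore the pump efficiency = 57.02 %.


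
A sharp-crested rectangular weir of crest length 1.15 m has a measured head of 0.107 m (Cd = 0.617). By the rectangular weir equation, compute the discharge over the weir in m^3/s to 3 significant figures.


Approach: apply the rectangular weir equation, Q = (2/3)*Cd*L*sqrt(2g)*H^1.5.
Q = (2/3)*0.617*1.15*sqrt(2*9.81)*0.107^1.5 = 0.0733 m^3/s
Therefore the discharge over the weir = 0.0733 m^3/s.


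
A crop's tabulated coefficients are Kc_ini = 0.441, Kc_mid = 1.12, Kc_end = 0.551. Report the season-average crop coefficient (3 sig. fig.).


Approach: apply a simple seasonal average, Kc_avg = (Kc_ini + Kc_mid + Kc_end)/3.
Kc_avg = (0.441 + 1.12 + 0.551)/3 = 0.704
Therefore the season-average crop coefficient = 0.704.


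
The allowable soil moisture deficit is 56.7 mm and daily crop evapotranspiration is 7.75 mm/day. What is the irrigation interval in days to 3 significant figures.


Approach: apply the irrigation interval relation, interval = SMD / ETc.
interval = 56.7 / 7.75 = 7.32 days
Therefore the irrigation interval = 7.32 days.


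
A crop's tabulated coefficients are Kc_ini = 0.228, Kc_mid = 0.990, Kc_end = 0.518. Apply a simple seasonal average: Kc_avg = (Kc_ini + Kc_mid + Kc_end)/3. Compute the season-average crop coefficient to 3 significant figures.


Kc_avg = (0.228 + 0.990 + 0.518)/3 = 0.579
Therefore the season-average crop coefficient = 0.579.


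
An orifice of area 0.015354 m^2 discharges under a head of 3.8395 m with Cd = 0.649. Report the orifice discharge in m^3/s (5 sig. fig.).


Approach: apply the orifice equation, Q = Cd*A*sqrt(2*g*h).
Q = 0.649 * 0.015354 * sqrt(2*9.81*3.8395) = 0.086487 m^3/s
Therefore the orifice discharge = 0.086487 m^3/s.


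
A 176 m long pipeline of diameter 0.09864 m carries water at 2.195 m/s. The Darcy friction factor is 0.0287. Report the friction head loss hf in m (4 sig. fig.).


Approach: apply the Darcy-Weisbach equation, hf = f*(L/D)*(v^2/(2g)).
hf = 0.0287 * (176/0.09864) * (2.195^2 / (2*9.81))
hf = 12.58 m
Therefore the friction head loss hf = 12.58 m.


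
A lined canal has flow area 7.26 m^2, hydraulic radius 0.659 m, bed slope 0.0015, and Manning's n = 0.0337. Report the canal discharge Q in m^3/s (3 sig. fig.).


Approach: apply Manning's equation, Q = (1/n)*A*R^(2/3)*S^(1/2).
Q = (1/0.0337) * 7.26 * 0.659^(2/3) * 0.0015^(1/2) = 6.32 m^3/s
Therefore the canal discharge Q = 6.32 m^3/s.


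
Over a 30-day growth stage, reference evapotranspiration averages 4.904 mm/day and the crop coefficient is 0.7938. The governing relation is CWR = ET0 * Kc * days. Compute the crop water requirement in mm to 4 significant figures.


CWR = 4.904 * 0.7938 * 30 = 116.8 mm
Therefore the crop water requirement = 116.8 mm.


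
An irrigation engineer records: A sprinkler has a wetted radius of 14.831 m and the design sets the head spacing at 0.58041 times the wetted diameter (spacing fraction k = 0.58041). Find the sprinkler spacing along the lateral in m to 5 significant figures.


Approach: apply the sprinkler spacing rule (spacing as a fraction of wetted diameter), S = k*(2*R).
S = 0.58041 * (2 * 14.831) = 17.216 m
Therefore the sprinkler spacing along the lateral = 17.216 m.


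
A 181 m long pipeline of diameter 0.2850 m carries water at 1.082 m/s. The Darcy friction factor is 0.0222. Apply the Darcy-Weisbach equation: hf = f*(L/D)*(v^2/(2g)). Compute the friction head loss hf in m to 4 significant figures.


hf = 0.0222 * (181/0.2850) * (1.082^2 / (2*9.81))
hf = 0.8413 m
Therefore the friction head loss hf = 0.8413 m.


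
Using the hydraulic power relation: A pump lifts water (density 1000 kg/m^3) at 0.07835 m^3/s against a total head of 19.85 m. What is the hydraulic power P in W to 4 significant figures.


Approach: apply the hydraulic power relation, P = rho*g*Q*H.
P = 1000 * 9.81 * 0.07835 * 19.85 = 15260 W
Therefore the hydraulic power P = 15260 W.


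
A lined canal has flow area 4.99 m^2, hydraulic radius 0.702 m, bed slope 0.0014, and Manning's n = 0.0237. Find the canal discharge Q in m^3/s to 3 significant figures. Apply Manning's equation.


Approach: apply Manning's equation, Q = (1/n)*A*R^(2/3)*S^(1/2).
Q = (1/0.0237) * 4.99 * 0.702^(2/3) * 0.0014^(1/2) = 6.22 m^3/s
Therefore the canal discharge Q = 6.22 m^3/s.


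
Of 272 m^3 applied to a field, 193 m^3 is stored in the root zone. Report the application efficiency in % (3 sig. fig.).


Approach: apply the application efficiency ratio, Ea = (stored/applied)*100.
Ea = (193/272)*100 = 71.0 %
Therefore the application efficiency = 71.0 %.


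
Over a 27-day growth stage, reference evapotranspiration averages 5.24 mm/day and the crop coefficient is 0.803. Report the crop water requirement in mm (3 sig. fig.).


Approach: apply the crop water requirement relation, CWR = ET0 * Kc * days.
CWR = 5.24 * 0.803 * 27 = 114 mm
Therefore the crop water requirement = 114 mm.


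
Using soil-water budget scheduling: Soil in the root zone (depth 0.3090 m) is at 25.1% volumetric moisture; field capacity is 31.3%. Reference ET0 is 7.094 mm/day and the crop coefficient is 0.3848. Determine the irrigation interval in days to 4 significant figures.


Approach: apply soil-water budget scheduling, SMD = (FC-theta)/100*depth*1000; ETc = ET0*Kc; interval = SMD/ETc.
Step 1 — soil moisture deficit:
  SMD = (31.3 - 25.1)/100 * 0.3090 * 1000 = 19.1580 mm
Step 2 — daily crop ET (ETc = ET0*Kc):
  ETc = 7.094 * 0.3848 = 2.72977 mm/day
Step 3 — irrigation interval (SMD/ETc):
  interval = 19.1580 / 2.72977 = 7.018 days
Therefore the irrigation interval = 7.018 days.


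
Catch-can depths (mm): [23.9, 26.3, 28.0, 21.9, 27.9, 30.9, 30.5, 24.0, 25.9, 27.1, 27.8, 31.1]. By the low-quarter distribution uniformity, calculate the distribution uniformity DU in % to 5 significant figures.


Approach: apply the low-quarter distribution uniformity, DU = (mean of lowest quarter of readings / overall mean)*100.
sorted lowest 3 of 12: [21.9, 23.9, 24.0] -> mean = 23.26667 mm
overall mean = 27.10833 mm
DU = (23.26667/27.10833)*100 = 85.828 %
Therefore the distribution uniformity DU = 85.828 %.


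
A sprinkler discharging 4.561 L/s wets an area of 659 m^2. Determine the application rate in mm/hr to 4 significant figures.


Approach: apply the application rate relation, rate = (Q/A)*3600.
rate = (4.561 / 659) * 3600 = 24.92 mm/hr
Therefore the application rate = 24.92 mm/hr.


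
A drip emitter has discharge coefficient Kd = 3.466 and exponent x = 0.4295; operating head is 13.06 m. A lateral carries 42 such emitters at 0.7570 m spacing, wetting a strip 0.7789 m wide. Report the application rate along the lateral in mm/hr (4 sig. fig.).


Approach: apply the emitter equation with a lateral mass balance, q = Kd*h^x; Q = n*q; rate = Q/(n*spacing*width).
Step 1 — single emitter flow (q = Kd*h^x):
  q = 3.466 * 13.06^0.4295 = 10.4502 L/hr
Step 2 — total lateral flow: Q = 42 * 10.4502 = 438.910 L/hr
Step 3 — wetted area: A = 42 * 0.7570 * 0.7789 = 24.7643 m^2
Step 4 — application rate: Q/A = 438.910/24.7643 = 17.72 mm/hr
Therefore the application rate along the lateral = 17.72 mm/hr.


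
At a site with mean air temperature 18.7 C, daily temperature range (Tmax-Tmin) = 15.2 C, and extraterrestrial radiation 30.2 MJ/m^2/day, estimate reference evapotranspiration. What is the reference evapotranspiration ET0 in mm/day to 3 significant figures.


Approach: apply the Hargreaves-Samani method, ET0 = 0.0023*(Tmean+17.8)*sqrt(Tmax-Tmin)*0.408*Ra.
ET0 = 0.0023*(18.7+17.8)*sqrt(15.2)*0.408*30.2 = 4.03 mm/day
Therefore the reference evapotranspiration ET0 = 4.03 mm/day.


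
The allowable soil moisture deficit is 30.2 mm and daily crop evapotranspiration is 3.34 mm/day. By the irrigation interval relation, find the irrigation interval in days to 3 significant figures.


Approach: apply the irrigation interval relation, interval = SMD / ETc.
interval = 30.2 / 3.34 = 9.04 days
Therefore the irrigation interval = 9.04 days.


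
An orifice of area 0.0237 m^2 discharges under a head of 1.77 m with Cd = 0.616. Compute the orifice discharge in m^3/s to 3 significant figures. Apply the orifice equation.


Approach: apply the orifice equation, Q = Cd*A*sqrt(2*g*h).
Q = 0.616 * 0.0237 * sqrt(2*9.81*1.77) = 0.0860 m^3/s
Therefore the orifice discharge = 0.0860 m^3/s.


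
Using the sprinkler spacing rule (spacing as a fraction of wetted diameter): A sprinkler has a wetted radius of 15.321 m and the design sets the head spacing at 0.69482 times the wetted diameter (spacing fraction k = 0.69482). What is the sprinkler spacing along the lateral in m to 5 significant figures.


Approach: apply the sprinkler spacing rule (spacing as a fraction of wetted diameter), S = k*(2*R).
S = 0.69482 * (2 * 15.321) = 21.291 m
Therefore the sprinkler spacing along the lateral = 21.291 m.


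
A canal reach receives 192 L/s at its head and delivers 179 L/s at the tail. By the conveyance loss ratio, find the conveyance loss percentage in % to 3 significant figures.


Approach: apply the conveyance loss ratio, loss% = ((Q_head - Q_tail)/Q_head)*100.
loss = ((192 - 179)/192)*100 = 6.77 %
Therefore the conveyance loss percentage = 6.77 %.


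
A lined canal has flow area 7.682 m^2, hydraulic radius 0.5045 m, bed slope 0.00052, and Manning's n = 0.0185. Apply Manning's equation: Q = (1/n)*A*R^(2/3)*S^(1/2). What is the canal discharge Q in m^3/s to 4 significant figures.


Q = (1/0.0185) * 7.682 * 0.5045^(2/3) * 0.00052^(1/2) = 6.001 m^3/s
Therefore the canal discharge Q = 6.001 m^3/s.


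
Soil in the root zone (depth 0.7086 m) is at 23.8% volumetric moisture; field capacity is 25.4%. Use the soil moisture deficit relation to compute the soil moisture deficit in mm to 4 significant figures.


Approach: apply the soil moisture deficit relation, SMD = (FC - theta)/100 * depth * 1000.
SMD = (25.4 - 23.8)/100 * 0.7086 * 1000 = 11.34 mm
Therefore the soil moisture deficit = 11.34 mm.


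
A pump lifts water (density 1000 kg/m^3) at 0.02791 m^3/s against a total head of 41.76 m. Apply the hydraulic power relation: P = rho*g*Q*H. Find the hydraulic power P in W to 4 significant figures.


P = 1000 * 9.81 * 0.02791 * 41.76 = 11430 W
Therefore the hydraulic power P = 11430 W.


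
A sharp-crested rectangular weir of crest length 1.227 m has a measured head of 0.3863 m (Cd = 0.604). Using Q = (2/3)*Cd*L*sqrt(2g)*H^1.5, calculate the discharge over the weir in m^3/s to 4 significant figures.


Q = (2/3)*0.604*1.227*sqrt(2*9.81)*0.3863^1.5 = 0.5254 m^3/s
Therefore the discharge over the weir = 0.5254 m^3/s.


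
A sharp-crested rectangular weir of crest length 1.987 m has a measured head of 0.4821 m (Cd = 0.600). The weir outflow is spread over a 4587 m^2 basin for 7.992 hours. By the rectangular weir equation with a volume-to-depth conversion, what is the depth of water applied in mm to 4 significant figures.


Approach: apply the rectangular weir equation with a volume-to-depth conversion, Q = (2/3)*Cd*L*sqrt(2g)*H^1.5; d = Q*t/A * 1000.
Step 1 — weir discharge:
  Q = (2/3)*0.600*1.987*sqrt(2*9.81)*0.4821^1.5 = 1.17846 m^3/s
Step 2 — volume: V = 1.17846 * 7.992*3600 = 33905.6 m^3
Step 3 — depth: d = V/A * 1000 = 33905.6/4587 * 1000 = 7392 mm
Therefore the depth of water applied = 7392 mm.


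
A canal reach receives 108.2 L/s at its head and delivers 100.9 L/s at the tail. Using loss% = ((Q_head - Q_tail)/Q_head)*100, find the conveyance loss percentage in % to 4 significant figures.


loss = ((108.2 - 100.9)/108.2)*100 = 6.747 %
Therefore the conveyance loss percentage = 6.747 %.


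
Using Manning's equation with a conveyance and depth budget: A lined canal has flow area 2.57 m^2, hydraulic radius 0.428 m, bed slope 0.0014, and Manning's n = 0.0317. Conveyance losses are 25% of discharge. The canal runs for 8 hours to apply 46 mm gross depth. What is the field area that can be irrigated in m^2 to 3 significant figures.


Approach: apply Manning's equation with a conveyance and depth budget, Q = (1/n)*A*R^(2/3)*S^(1/2); Q_field = Q*(1-loss); Area = Q_field*t/(d/1000).
Step 1 — canal discharge (Manning's equation):
  Q = (1/0.0317) * 2.57 * 0.428^(2/3) * 0.0014^(1/2) = 1.7228 m^3/s
Step 2 — delivered flow: Q_field = 1.7228*(1 - 25/100) = 1.2921 m^3/s
Step 3 — volume delivered: V = 1.2921 * 8*3600 = 37212 m^3
Step 4 — area served: A = V / (depth/1000) = 37212 / 0.046 = 809000 m^2
Therefore the field area that can be irrigated = 809000 m^2.


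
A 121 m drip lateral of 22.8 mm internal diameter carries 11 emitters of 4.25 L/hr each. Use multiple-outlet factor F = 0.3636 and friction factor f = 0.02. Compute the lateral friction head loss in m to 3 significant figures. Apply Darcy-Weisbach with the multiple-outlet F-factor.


Approach: apply Darcy-Weisbach with the multiple-outlet F-factor, Q = n*q/(3600*1000) m^3/s; v = Q/A; hf = F*f*(L/D)*(v^2/(2g)).
Q = 11*4.25/(3600*1000) = 1.2986e-05 m^3/s
A = pi*(22.8e-3/2)^2 = 4.0828e-04 m^2, so v = Q/A = 0.031807 m/s
hf = 0.3636*0.02*(121/0.0228)*(0.031807^2/(2*9.81)) = 0.00199 m
Therefore the lateral friction head loss = 0.00199 m.


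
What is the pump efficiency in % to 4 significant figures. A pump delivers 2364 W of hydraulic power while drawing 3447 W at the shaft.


Approach: apply the efficiency ratio, eta = (P_out/P_in)*100.
eta = (2364 / 3447) * 100 = 68.58 %
Therefore the pump efficiency = 68.58 %.


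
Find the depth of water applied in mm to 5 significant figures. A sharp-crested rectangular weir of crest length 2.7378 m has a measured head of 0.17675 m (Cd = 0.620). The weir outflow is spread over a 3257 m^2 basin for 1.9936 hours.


Approach: apply the rectangular weir equation with a volume-to-depth conversion, Q = (2/3)*Cd*L*sqrt(2g)*H^1.5; d = Q*t/A * 1000.
Step 1 — weir discharge:
  Q = (2/3)*0.620*2.7378*sqrt(2*9.81)*0.17675^1.5 = 0.3724696 m^3/s
Step 2 — volume: V = 0.3724696 * 1.9936*3600 = 2673.199 m^3
Step 3 — depth: d = V/A * 1000 = 2673.199/3257 * 1000 = 820.76 mm
Therefore the depth of water applied = 820.76 mm.


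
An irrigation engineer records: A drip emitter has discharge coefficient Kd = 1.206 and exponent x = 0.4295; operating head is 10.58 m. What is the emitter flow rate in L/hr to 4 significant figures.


Approach: apply the emitter characteristic equation, q = Kd * h^x.
q = 1.206 * 10.58^0.4295 = 3.322 L/hr
Therefore the emitter flow rate = 3.322 L/hr.


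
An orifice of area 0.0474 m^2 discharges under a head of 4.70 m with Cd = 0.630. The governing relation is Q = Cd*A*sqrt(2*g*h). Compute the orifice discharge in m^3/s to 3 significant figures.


Q = 0.630 * 0.0474 * sqrt(2*9.81*4.70) = 0.287 m^3/s
Therefore the orifice discharge = 0.287 m^3/s.


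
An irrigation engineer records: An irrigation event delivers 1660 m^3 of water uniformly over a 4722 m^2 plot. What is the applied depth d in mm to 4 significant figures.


Approach: apply depth from volume over area, d = (V/A)*1000.
d = (1660 / 4722) * 1000 = 351.5 mm
Therefore the applied depth d = 351.5 mm.


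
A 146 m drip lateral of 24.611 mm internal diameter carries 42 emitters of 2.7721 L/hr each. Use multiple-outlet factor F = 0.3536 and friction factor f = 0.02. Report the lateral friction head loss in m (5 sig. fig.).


Approach: apply Darcy-Weisbach with the multiple-outlet F-factor, Q = n*q/(3600*1000) m^3/s; v = Q/A; hf = F*f*(L/D)*(v^2/(2g)).
Q = 42*2.7721/(3600*1000) = 3.234117e-05 m^3/s
A = pi*(24.611e-3/2)^2 = 4.757167e-04 m^2, so v = Q/A = 0.06798409 m/s
hf = 0.3536*0.02*(146/0.024611)*(0.06798409^2/(2*9.81)) = 0.0098828 m
Therefore the lateral friction head loss = 0.0098828 m.


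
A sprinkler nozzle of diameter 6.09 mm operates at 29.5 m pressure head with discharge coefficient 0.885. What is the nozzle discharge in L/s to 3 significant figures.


Approach: apply the orifice equation, Q = Cd*A*sqrt(2*g*h), A = pi*(d/2)^2.
A = pi*(6.09e-3/2)^2 = 2.9129e-05 m^2
Q = 0.885 * 2.9129e-05 * sqrt(2*9.81*29.5) * 1000 = 0.620 L/s
Therefore the nozzle discharge = 0.620 L/s.


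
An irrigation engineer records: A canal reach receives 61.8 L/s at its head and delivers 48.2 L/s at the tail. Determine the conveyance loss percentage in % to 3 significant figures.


Approach: apply the conveyance loss ratio, loss% = ((Q_head - Q_tail)/Q_head)*100.
loss = ((61.8 - 48.2)/61.8)*100 = 22.0 %
Therefore the conveyance loss percentage = 22.0 %.


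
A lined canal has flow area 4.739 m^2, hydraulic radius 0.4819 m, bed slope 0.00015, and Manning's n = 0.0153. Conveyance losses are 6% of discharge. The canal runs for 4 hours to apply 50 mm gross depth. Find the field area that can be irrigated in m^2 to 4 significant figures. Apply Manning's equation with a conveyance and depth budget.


Approach: apply Manning's equation with a conveyance and depth budget, Q = (1/n)*A*R^(2/3)*S^(1/2); Q_field = Q*(1-loss); Area = Q_field*t/(d/1000).
Step 1 — canal discharge (Manning's equation):
  Q = (1/0.0153) * 4.739 * 0.4819^(2/3) * 0.00015^(1/2) = 2.33173 m^3/s
Step 2 — delivered flow: Q_field = 2.33173*(1 - 6/100) = 2.19183 m^3/s
Step 3 — volume delivered: V = 2.19183 * 4*3600 = 31562.3 m^3
Step 4 — area served: A = V / (depth/1000) = 31562.3 / 0.05 = 631200 m^2
Therefore the field area that can be irrigated = 631200 m^2.


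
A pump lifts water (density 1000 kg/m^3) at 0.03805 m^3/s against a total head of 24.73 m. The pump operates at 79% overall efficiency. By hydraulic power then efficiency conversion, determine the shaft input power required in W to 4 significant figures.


Approach: apply hydraulic power then efficiency conversion, P = rho*g*Q*H; P_in = P/eta.
Step 1 — hydraulic power (P = rho*g*Q*H):
  P = 1000 * 9.81 * 0.03805 * 24.73 = 9230.98 W
Step 2 — input power: P_in = P/eta = 9230.98 / 0.79 = 11680 W
Therefore the shaft input power required = 11680 W.


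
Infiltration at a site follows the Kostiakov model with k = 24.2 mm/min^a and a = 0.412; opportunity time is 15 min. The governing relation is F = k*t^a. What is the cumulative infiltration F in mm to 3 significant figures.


F = 24.2 * 15^0.412 = 73.9 mm
Therefore the cumulative infiltration F = 73.9 mm.


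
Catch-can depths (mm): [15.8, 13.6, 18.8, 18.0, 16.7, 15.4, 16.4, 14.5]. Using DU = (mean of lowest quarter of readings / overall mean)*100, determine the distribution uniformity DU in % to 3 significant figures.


sorted lowest 2 of 8: [13.6, 14.5] -> mean = 14.050 mm
overall mean = 16.150 mm
DU = (14.050/16.150)*100 = 87.0 %
Therefore the distribution uniformity DU = 87.0 %.


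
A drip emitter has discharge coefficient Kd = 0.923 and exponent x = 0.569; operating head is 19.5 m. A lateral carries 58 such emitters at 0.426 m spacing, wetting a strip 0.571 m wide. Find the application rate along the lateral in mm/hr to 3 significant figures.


Approach: apply the emitter equation with a lateral mass balance, q = Kd*h^x; Q = n*q; rate = Q/(n*spacing*width).
Step 1 — single emitter flow (q = Kd*h^x):
  q = 0.923 * 19.5^0.569 = 5.0030 L/hr
Step 2 — total lateral flow: Q = 58 * 5.0030 = 290.17 L/hr
Step 3 — wetted area: A = 58 * 0.426 * 0.571 = 14.108 m^2
Step 4 — application rate: Q/A = 290.17/14.108 = 20.6 mm/hr
Therefore the application rate along the lateral = 20.6 mm/hr.


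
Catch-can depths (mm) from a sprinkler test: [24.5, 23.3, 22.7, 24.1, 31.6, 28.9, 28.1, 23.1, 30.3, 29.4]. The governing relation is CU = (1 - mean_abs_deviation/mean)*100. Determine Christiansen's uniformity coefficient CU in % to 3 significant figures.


mean = 26.600 mm
mean |d_i - mean| = 3.0600 mm
CU = (1 - 3.0600/26.600)*100 = 88.5 %
Therefore Christiansen's uniformity coefficient CU = 88.5 %.
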